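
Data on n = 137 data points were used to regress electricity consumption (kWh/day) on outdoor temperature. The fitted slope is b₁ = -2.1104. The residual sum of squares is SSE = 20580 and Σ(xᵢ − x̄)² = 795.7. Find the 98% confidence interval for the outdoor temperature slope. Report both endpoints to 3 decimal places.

MSE = SSE/(n − 2) = 20580/135 = 152.444.
SE(b₁) = √(MSE/Sₓₓ) = √(152.444/795.7) = 0.437705.
df = n − 2 = 135.
t* = t_{0.01, 135} = 2.354287.
Margin = t* × SE = 2.354287 × 0.437705 = 1.03048.
CI: -2.1104 ± 1.03048 → (-3.141, -1.080).
With 98% confidence, each one-unit increase in outdoor temperature is associated with a change of between -3.141 and -1.080 kWh/day in electricity consumption.

(-3.141, -1.080)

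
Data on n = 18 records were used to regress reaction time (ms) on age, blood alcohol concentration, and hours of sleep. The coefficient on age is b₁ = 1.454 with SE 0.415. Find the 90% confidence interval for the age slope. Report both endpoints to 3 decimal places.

df = n − k − 1 = 18 − 3 − 1 = 14.
t* = t_{0.05, 14} = 1.76131.
Margin = t* × SE = 1.76131 × 0.415 = 0.73094.
CI: 1.454 ± 0.73094 → (0.723, 2.185).
With 90% confidence, each one-unit increase in age is associated with a change of between 0.723 and 2.185 ms in reaction time, holding the other predictors fixed.

(0.723, 2.185)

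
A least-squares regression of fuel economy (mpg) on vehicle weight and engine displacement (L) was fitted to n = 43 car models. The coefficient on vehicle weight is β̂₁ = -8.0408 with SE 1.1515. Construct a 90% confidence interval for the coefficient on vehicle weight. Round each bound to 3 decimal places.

(-9.980, -6.102)

df = n − k − 1 = 43 − 2 − 1 = 40.
t* = t_{0.05, 40} = 1.683851.
Margin = t* × SE = 1.683851 × 1.1515 = 1.93895.
CI: -8.0408 ± 1.93895 → (-9.980, -6.102).
With 90% confidence, each one-unit increase in vehicle weight is associated with a change of between -9.980 and -6.102 mpg in fuel economy, holding the other predictors fixed.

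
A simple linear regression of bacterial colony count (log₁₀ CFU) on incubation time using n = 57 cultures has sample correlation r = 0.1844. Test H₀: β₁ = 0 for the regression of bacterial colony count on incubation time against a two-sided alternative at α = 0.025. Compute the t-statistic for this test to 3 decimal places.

t = 1.391

t = r·√(n − 2)/√(1 − r²) = 0.1844·√55/√0.965997 = 1.391.
df = n − 2 = 55.
Two-sided p ≈ 0.1697, which is ≥ 0.025, so fail to reject H₀.
The data do not give significant evidence of a linear association between incubation time and bacterial colony count.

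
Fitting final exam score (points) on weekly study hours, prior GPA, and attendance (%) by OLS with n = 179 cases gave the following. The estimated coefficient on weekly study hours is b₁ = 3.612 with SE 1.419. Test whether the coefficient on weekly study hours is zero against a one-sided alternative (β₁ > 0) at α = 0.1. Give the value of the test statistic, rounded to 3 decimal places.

H₀: β₁ = 0 vs H₁: β₁ > 0.
t = (b₁ − β₁⁰)/SE = 3.612 / 1.419 = 2.545.
df = n − k − 1 = 179 − 3 − 1 = 175.
One-sided p ≈ 0.0059, which is < 0.1, so reject H₀.
There is evidence that the true slope on weekly study hours is positive, holding the other predictors fixed.

t = 2.545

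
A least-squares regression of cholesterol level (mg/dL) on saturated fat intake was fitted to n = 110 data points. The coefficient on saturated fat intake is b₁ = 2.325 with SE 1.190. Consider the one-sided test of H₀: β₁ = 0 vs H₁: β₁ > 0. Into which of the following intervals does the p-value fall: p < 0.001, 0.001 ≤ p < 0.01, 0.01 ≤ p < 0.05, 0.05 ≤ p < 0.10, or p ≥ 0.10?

0.01 ≤ p < 0.05

t = 2.325 / 1.190 = 1.954.
df = n − 2 = 110 − 2 = 108.
One-sided p = P(T_{108} > t) ≈ 0.0267.
So 0.01 ≤ p < 0.05.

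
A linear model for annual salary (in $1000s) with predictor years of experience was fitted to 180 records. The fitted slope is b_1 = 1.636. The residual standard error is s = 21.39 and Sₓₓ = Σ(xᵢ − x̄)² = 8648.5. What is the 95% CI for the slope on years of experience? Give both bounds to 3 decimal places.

(1.182, 2.090)

SE(b_1) = s/√Sₓₓ = 21.39/√8648.5 = 0.230007.
df = n − 2 = 178.
t* = t_{0.025, 178} = 1.973381.
Margin = t* × SE = 1.973381 × 0.230007 = 0.45389.
CI: 1.636 ± 0.45389 → (1.182, 2.090).
With 95% confidence, each one-unit increase in years of experience is associated with a change of between 1.182 and 2.090 $1000s in annual salary.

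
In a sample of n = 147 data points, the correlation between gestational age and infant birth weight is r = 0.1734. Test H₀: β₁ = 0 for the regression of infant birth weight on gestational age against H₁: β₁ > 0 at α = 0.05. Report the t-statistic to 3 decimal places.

t = r·√(n − 2)/√(1 − r²) = 0.1734·√145/√0.969932 = 2.120.
df = n − 2 = 145.
One-sided p ≈ 0.0178, which is < 0.05, so reject H₀.
There is evidence of a linear association between gestational age and infant birth weight.

t = 2.120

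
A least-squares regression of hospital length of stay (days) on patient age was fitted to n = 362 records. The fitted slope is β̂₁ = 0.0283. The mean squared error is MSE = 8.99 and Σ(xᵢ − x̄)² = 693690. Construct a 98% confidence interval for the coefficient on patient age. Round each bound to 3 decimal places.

(0.020, 0.037)

SE(β̂₁) = √(MSE/Sₓₓ) = √(8.99/693690) = 0.00359996.
df = n − 2 = 360.
t* = t_{0.01, 360} = 2.336751.
Margin = t* × SE = 2.336751 × 0.00359996 = 0.00841.
CI: 0.0283 ± 0.00841 → (0.020, 0.037).
With 98% confidence, each one-unit increase in patient age is associated with a change of between 0.020 and 0.037 days in hospital length of stay.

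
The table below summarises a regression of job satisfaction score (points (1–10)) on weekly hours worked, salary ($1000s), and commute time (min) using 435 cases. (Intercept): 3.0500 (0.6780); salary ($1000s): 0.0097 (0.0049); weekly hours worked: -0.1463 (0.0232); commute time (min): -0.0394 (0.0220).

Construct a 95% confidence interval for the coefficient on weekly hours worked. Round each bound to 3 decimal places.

Read off: b = -0.1463, SE = 0.0232 for weekly hours worked.
df = n − k − 1 = 435 − 3 − 1 = 431.
t* = t_{0.025, 431} = 1.965483.
Margin = t* × SE = 1.965483 × 0.0232 = 0.04560.
CI: -0.1463 ± 0.04560 → (-0.192, -0.101).

(-0.192, -0.101)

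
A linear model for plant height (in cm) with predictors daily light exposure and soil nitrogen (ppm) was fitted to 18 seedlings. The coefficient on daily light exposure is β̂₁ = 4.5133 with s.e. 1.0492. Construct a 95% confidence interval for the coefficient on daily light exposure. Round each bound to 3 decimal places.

(2.277, 6.750)

df = n − k − 1 = 18 − 2 − 1 = 15.
t* = t_{0.025, 15} = 2.13145.
Margin = t* × SE = 2.13145 × 1.0492 = 2.23632.
CI: 4.5133 ± 2.23632 → (2.277, 6.750).
With 95% confidence, each one-unit increase in daily light exposure is associated with a change of between 2.277 and 6.750 cm in plant height, holding the other predictors fixed.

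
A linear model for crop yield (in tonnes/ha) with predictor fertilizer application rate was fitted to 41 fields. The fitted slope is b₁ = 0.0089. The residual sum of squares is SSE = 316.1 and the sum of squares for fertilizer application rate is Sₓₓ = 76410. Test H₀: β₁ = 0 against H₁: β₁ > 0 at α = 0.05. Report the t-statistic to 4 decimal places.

MSE = SSE/(n − 2) = 316.1/39 = 8.10513.
SE(b₁) = √(MSE/Sₓₓ) = √(8.10513/76410) = 0.0102992.
t = 0.0089 / 0.0102992 = 0.8641.
df = n − 2 = 39.
One-sided p ≈ 0.1964, which is ≥ 0.05, so fail to reject H₀.
The data do not give significant evidence that the true slope on fertilizer application rate is positive.

t = 0.8641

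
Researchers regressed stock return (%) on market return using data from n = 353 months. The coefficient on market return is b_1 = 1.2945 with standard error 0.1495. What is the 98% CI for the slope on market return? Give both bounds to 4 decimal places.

(0.9451, 1.6439)

df = n − 2 = 353 − 2 = 351.
t* = t_{0.01, 351} = 2.337019.
Margin = t* × SE = 2.337019 × 0.1495 = 0.349384.
CI: 1.2945 ± 0.349384 → (0.9451, 1.6439).
With 98% confidence, each one-unit increase in market return is associated with a change of between 0.9451 and 1.6439 % in stock return.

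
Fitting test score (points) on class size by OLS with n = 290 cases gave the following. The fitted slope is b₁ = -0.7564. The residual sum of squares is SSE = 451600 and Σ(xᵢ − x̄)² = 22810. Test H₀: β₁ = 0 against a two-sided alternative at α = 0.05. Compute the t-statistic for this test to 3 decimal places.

MSE = SSE/(n − 2) = 451600/288 = 1568.06.
SE(b₁) = √(MSE/Sₓₓ) = √(1568.06/22810) = 0.262191.
t = -0.7564 / 0.262191 = -2.885.
df = n − 2 = 288.
Two-sided p ≈ 0.0042, which is < 0.05, so reject H₀.
There is evidence that class size is associated with test score.

t = -2.885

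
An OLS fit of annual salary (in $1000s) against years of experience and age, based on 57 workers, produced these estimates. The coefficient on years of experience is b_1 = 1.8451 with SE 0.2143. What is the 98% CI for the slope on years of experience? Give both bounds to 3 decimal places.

(1.331, 2.359)

df = n − k − 1 = 57 − 2 − 1 = 54.
t* = t_{0.01, 54} = 2.39741.
Margin = t* × SE = 2.39741 × 0.2143 = 0.51376.
CI: 1.8451 ± 0.51376 → (1.331, 2.359).
With 98% confidence, each one-unit increase in years of experience is associated with a change of between 1.331 and 2.359 $1000s in annual salary, holding the other predictors fixed.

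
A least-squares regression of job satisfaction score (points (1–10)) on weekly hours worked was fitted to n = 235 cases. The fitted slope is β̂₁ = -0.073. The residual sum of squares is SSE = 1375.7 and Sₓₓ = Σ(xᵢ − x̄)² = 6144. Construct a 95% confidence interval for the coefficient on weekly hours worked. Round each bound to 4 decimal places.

(-0.1341, -0.0119)

MSE = SSE/(n − 2) = 1375.7/233 = 5.90429.
SE(β̂₁) = √(MSE/Sₓₓ) = √(5.90429/6144) = 0.0309998.
df = n − 2 = 233.
t* = t_{0.025, 233} = 1.970198.
Margin = t* × SE = 1.970198 × 0.0309998 = 0.061076.
CI: -0.073 ± 0.061076 → (-0.1341, -0.0119).
With 95% confidence, each one-unit increase in weekly hours worked is associated with a change of between -0.1341 and -0.0119 points (1–10) in job satisfaction score.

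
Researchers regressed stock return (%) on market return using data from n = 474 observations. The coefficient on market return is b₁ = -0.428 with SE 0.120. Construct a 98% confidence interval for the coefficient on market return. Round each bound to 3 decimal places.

(-0.708, -0.148)

df = n − 2 = 474 − 2 = 472.
t* = t_{0.01, 472} = 2.334274.
Margin = t* × SE = 2.334274 × 0.120 = 0.28011.
CI: -0.428 ± 0.28011 → (-0.708, -0.148).
With 98% confidence, each one-unit increase in market return is associated with a change of between -0.708 and -0.148 % in stock return.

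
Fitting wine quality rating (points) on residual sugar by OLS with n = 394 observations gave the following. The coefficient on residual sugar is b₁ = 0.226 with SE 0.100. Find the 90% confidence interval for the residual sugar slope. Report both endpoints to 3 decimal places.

(0.061, 0.391)

df = n − 2 = 394 − 2 = 392.
t* = t_{0.05, 392} = 1.64875.
Margin = t* × SE = 1.64875 × 0.100 = 0.16488.
CI: 0.226 ± 0.16488 → (0.061, 0.391).
With 90% confidence, each one-unit increase in residual sugar is associated with a change of between 0.061 and 0.391 points in wine quality rating.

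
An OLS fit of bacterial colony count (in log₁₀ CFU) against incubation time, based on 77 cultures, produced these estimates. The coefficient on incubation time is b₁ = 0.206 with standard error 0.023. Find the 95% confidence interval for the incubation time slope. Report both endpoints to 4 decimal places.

df = n − 2 = 77 − 2 = 75.
t* = t_{0.025, 75} = 1.992102.
Margin = t* × SE = 1.992102 × 0.023 = 0.045818.
CI: 0.206 ± 0.045818 → (0.1602, 0.2518).
With 95% confidence, each one-unit increase in incubation time is associated with a change of between 0.1602 and 0.2518 log₁₀ CFU in bacterial colony count.

(0.1602, 0.2518)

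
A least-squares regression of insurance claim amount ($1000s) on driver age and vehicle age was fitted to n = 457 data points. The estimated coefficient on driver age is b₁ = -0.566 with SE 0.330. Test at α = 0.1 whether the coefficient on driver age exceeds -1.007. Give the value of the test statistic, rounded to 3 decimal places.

H₀: β₁ = -1.007 vs H₁: β₁ > -1.007.
t = (b₁ − β₁⁰)/SE = (-0.566 − (-1.007)) / 0.330 = 1.336.
df = n − k − 1 = 457 − 2 − 1 = 454.
One-sided p ≈ 0.0910, which is < 0.1, so reject H₀.
There is evidence that the true slope on driver age exceeds -1.007 $1000s per unit, holding the other predictors fixed.

t = 1.336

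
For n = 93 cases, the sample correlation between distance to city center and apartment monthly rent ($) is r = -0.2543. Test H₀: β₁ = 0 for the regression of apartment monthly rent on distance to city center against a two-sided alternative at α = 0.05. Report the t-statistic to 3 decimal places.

t = -2.508

t = r·√(n − 2)/√(1 − r²) = -0.2543·√91/√0.935332 = -2.508.
df = n − 2 = 91.
Two-sided p ≈ 0.0139, which is < 0.05, so reject H₀.
There is evidence of a linear association between distance to city center and apartment monthly rent.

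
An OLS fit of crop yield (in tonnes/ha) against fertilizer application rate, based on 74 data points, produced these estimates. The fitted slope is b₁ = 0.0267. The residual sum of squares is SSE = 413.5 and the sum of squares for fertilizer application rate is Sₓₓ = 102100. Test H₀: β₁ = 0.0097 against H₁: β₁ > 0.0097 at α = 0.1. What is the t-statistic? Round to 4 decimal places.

MSE = SSE/(n − 2) = 413.5/72 = 5.74306.
SE(b₁) = √(MSE/Sₓₓ) = √(5.74306/102100) = 0.00749995.
t = (0.0267 − 0.0097) / 0.00749995 = 2.2667.
df = n − 2 = 72.
One-sided p ≈ 0.0132, which is < 0.1, so reject H₀.
There is evidence that the true slope on fertilizer application rate exceeds 0.0097 tonnes/ha per unit.

t = 2.2667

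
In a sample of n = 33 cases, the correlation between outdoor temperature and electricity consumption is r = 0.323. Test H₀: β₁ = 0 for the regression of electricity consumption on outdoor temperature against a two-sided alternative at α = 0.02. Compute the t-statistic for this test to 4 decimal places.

t = r·√(n − 2)/√(1 − r²) = 0.323·√31/√0.895671 = 1.9002.
df = n − 2 = 31.
Two-sided p ≈ 0.0667, which is ≥ 0.02, so fail to reject H₀.
The data do not give significant evidence of a linear association between outdoor temperature and electricity consumption.

t = 1.9002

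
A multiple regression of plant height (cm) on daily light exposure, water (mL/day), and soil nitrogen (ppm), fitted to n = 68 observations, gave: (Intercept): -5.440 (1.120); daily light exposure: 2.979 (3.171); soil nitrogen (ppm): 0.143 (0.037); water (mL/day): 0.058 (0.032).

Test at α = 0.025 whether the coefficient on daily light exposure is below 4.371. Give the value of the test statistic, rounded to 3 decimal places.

Read off: b = 2.979, SE = 3.171 for daily light exposure.
H₀: β₁ = 4.371 vs H₁: β₁ < 4.371.
t = (2.979 − 4.371) / 3.171 = -0.439.
df = n − k − 1 = 68 − 3 − 1 = 64.
One-sided p ≈ 0.3311, which is ≥ 0.025, so fail to reject H₀.
The data do not give significant evidence that the true slope on daily light exposure is below 4.371 cm per unit, holding the other predictors fixed.

t = -0.439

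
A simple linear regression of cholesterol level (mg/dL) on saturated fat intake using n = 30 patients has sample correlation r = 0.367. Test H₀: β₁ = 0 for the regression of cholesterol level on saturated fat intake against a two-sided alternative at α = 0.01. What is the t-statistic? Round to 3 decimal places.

t = 2.088

t = r·√(n − 2)/√(1 − r²) = 0.367·√28/√0.865311 = 2.088.
df = n − 2 = 28.
Two-sided p ≈ 0.0460, which is ≥ 0.01, so fail to reject H₀.
The data do not give significant evidence of a linear association between saturated fat intake and cholesterol level.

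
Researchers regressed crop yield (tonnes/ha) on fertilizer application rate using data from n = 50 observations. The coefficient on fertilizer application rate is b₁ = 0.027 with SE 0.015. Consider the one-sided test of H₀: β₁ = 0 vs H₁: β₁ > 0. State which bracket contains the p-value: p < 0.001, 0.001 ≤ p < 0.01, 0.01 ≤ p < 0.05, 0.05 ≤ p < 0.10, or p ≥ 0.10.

0.01 ≤ p < 0.05

t = 0.027 / 0.015 = 1.800.
df = n − 2 = 50 − 2 = 48.
One-sided p = P(T_{48} > t) ≈ 0.0391.
So 0.01 ≤ p < 0.05.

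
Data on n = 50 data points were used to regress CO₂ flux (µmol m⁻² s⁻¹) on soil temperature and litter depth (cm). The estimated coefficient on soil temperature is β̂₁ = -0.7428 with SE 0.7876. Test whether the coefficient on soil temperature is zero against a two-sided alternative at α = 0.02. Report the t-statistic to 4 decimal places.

t = -0.9431

H₀: β₁ = 0 vs H₁: β₁ ≠ 0.
t = (β̂₁ − β₁⁰)/SE = -0.7428 / 0.7876 = -0.9431.
df = n − k − 1 = 50 − 2 − 1 = 47.
Two-sided p ≈ 0.3504, which is ≥ 0.02, so fail to reject H₀.
The data do not give significant evidence of an association between soil temperature and CO₂ flux, after adjusting for the other predictors.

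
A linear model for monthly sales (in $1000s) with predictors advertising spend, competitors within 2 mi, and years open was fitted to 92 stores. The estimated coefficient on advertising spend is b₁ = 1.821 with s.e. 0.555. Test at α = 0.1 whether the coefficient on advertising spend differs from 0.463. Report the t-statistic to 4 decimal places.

H₀: β₁ = 0.463 vs H₁: β₁ ≠ 0.463.
t = (b₁ − β₁⁰)/SE = (1.821 − 0.463) / 0.555 = 2.4468.
df = n − k − 1 = 92 − 3 − 1 = 88.
Two-sided p ≈ 0.0164, which is < 0.1, so reject H₀.
There is evidence that the true slope on advertising spend differs from 0.463 $1000s per unit, holding the other predictors fixed.

t = 2.4468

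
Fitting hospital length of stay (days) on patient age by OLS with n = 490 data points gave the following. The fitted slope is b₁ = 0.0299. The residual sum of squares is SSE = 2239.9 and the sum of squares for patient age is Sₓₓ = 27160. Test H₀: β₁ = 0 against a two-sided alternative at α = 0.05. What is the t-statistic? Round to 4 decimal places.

MSE = SSE/(n − 2) = 2239.9/488 = 4.58996.
SE(b₁) = √(MSE/Sₓₓ) = √(4.58996/27160) = 0.0129999.
t = 0.0299 / 0.0129999 = 2.3000.
df = n − 2 = 488.
Two-sided p ≈ 0.0219, which is < 0.05, so reject H₀.
There is evidence that patient age is associated with hospital length of stay.

t = 2.3000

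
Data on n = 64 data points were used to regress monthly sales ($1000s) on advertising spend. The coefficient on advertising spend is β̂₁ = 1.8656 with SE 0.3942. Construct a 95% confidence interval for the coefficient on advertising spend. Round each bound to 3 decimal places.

(1.078, 2.654)

df = n − 2 = 64 − 2 = 62.
t* = t_{0.025, 62} = 1.998972.
Margin = t* × SE = 1.998972 × 0.3942 = 0.78799.
CI: 1.8656 ± 0.78799 → (1.078, 2.654).
With 95% confidence, each one-unit increase in advertising spend is associated with a change of between 1.078 and 2.654 $1000s in monthly sales.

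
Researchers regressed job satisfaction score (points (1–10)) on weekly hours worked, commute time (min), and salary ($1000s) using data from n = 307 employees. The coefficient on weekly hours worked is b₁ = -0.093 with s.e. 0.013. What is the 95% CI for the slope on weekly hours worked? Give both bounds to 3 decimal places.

df = n − k − 1 = 307 − 3 − 1 = 303.
t* = t_{0.025, 303} = 1.967824.
Margin = t* × SE = 1.967824 × 0.013 = 0.02558.
CI: -0.093 ± 0.02558 → (-0.119, -0.067).
With 95% confidence, each one-unit increase in weekly hours worked is associated with a change of between -0.119 and -0.067 points (1–10) in job satisfaction score, holding the other predictors fixed.

(-0.119, -0.067)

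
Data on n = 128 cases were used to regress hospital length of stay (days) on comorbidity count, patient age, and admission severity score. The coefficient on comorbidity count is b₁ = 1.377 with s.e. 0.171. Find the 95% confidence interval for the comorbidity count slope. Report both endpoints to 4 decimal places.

(1.0385, 1.7155)

df = n − k − 1 = 128 − 3 − 1 = 124.
t* = t_{0.025, 124} = 1.97928.
Margin = t* × SE = 1.97928 × 0.171 = 0.338457.
CI: 1.377 ± 0.338457 → (1.0385, 1.7155).
With 95% confidence, each one-unit increase in comorbidity count is associated with a change of between 1.0385 and 1.7155 days in hospital length of stay, holding the other predictors fixed.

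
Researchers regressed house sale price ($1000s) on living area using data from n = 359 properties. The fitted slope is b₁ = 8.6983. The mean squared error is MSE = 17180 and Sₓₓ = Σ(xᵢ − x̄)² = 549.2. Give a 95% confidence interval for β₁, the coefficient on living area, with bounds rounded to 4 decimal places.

SE(b₁) = √(MSE/Sₓₓ) = √(17180/549.2) = 5.59302.
df = n − 2 = 357.
t* = t_{0.025, 357} = 1.966631.
Margin = t* × SE = 1.966631 × 5.59302 = 10.999406.
CI: 8.6983 ± 10.999406 → (-2.3011, 19.6977).
With 95% confidence, each one-unit increase in living area is associated with a change of between -2.3011 and 19.6977 $1000s in house sale price.

(-2.3011, 19.6977)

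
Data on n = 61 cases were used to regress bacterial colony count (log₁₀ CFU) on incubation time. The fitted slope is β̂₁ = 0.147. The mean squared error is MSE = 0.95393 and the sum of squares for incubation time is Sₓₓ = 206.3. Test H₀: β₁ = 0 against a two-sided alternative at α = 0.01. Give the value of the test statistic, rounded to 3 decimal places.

SE(β̂₁) = √(MSE/Sₓₓ) = √(0.95393/206.3) = 0.068.
t = 0.147 / 0.068 = 2.162.
df = n − 2 = 59.
Two-sided p ≈ 0.0347, which is ≥ 0.01, so fail to reject H₀.
The data do not give significant evidence of an association between incubation time and bacterial colony count.

t = 2.162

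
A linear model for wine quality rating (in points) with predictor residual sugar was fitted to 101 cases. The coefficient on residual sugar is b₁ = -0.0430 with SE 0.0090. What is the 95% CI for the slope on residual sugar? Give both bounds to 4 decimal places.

(-0.0609, -0.0251)

df = n − 2 = 101 − 2 = 99.
t* = t_{0.025, 99} = 1.984217.
Margin = t* × SE = 1.984217 × 0.0090 = 0.017858.
CI: -0.0430 ± 0.017858 → (-0.0609, -0.0251).
With 95% confidence, each one-unit increase in residual sugar is associated with a change of between -0.0609 and -0.0251 points in wine quality rating.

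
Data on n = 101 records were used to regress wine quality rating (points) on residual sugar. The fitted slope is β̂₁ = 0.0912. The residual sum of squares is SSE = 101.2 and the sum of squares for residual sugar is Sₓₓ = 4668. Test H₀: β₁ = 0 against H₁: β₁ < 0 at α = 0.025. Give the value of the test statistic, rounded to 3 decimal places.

MSE = SSE/(n − 2) = 101.2/99 = 1.02222.
SE(β̂₁) = √(MSE/Sₓₓ) = √(1.02222/4668) = 0.0147981.
t = 0.0912 / 0.0147981 = 6.163.
df = n − 2 = 99.
One-sided p ≈ 1.0000, which is ≥ 0.025, so fail to reject H₀.
The data do not give significant evidence that the true slope on residual sugar is negative.

t = 6.163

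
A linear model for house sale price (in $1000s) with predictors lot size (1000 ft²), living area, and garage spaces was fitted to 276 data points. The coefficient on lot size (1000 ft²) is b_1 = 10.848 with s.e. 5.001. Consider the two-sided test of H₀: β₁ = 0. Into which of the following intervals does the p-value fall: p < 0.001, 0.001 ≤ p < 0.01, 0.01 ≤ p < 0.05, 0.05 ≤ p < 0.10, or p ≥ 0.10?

0.01 ≤ p < 0.05

t = 10.848 / 5.001 = 2.169.
df = n − k − 1 = 276 − 3 − 1 = 272.
Two-sided p = 2·P(T_{272} > |t|) ≈ 0.0309.
So 0.01 ≤ p < 0.05.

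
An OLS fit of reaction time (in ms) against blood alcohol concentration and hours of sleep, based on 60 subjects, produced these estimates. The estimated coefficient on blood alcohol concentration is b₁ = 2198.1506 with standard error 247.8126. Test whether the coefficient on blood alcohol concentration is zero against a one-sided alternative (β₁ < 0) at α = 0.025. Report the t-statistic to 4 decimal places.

H₀: β₁ = 0 vs H₁: β₁ < 0.
t = (b₁ − β₁⁰)/SE = 2198.1506 / 247.8126 = 8.8702.
df = n − k − 1 = 60 − 2 − 1 = 57.
One-sided p ≈ 1.0000, which is ≥ 0.025, so fail to reject H₀.
The data do not give significant evidence that the true slope on blood alcohol concentration is negative, holding the other predictors fixed.

t = 8.8702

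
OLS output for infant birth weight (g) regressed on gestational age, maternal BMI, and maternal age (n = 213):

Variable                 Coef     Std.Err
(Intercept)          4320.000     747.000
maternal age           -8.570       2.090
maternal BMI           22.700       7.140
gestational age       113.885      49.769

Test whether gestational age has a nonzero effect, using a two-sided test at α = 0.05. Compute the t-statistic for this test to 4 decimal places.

Read off: b = 113.885, SE = 49.769 for gestational age.
H₀: β₁ = 0 vs H₁: β₁ ≠ 0.
t = 113.885 / 49.769 = 2.2883.
df = n − k − 1 = 213 − 3 − 1 = 209.
Two-sided p ≈ 0.0231, which is < 0.05, so reject H₀.
There is evidence that gestational age is associated with infant birth weight, holding the other predictors fixed.

t = 2.2883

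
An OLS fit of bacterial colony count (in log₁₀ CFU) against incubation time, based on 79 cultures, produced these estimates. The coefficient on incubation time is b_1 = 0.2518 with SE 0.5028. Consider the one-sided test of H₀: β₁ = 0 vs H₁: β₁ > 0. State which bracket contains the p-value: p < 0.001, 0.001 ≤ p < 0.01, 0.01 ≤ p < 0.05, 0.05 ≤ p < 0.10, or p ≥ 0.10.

t = 0.2518 / 0.5028 = 0.501.
df = n − 2 = 79 − 2 = 77.
One-sided p = P(T_{77} > t) ≈ 0.3090.
So p ≥ 0.10.

p ≥ 0.10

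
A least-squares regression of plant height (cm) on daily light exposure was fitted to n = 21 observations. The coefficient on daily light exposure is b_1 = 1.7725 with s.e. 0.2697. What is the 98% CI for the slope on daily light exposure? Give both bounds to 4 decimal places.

(1.0876, 2.4574)

df = n − 2 = 21 − 2 = 19.
t* = t_{0.01, 19} = 2.539483.
Margin = t* × SE = 2.539483 × 0.2697 = 0.684899.
CI: 1.7725 ± 0.684899 → (1.0876, 2.4574).
With 98% confidence, each one-unit increase in daily light exposure is associated with a change of between 1.0876 and 2.4574 cm in plant height.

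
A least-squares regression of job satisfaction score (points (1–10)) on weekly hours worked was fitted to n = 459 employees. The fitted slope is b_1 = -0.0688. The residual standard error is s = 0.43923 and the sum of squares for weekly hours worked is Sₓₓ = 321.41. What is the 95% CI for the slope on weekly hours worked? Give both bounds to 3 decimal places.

(-0.117, -0.021)

SE(b_1) = s/√Sₓₓ = 0.43923/√321.41 = 0.0244998.
df = n − 2 = 457.
t* = t_{0.025, 457} = 1.965168.
Margin = t* × SE = 1.965168 × 0.0244998 = 0.04815.
CI: -0.0688 ± 0.04815 → (-0.117, -0.021).
With 95% confidence, each one-unit increase in weekly hours worked is associated with a change of between -0.117 and -0.021 points (1–10) in job satisfaction score.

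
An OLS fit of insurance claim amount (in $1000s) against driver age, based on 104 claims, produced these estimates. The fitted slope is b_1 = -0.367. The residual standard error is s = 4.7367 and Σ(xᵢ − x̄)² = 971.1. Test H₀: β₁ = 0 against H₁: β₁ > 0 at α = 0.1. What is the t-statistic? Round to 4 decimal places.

t = -2.4145

SE(b_1) = s/√Sₓₓ = 4.7367/√971.1 = 0.152.
t = -0.367 / 0.152 = -2.4145.
df = n − 2 = 102.
One-sided p ≈ 0.9912, which is ≥ 0.1, so fail to reject H₀.
The data do not give significant evidence that the true slope on driver age is positive.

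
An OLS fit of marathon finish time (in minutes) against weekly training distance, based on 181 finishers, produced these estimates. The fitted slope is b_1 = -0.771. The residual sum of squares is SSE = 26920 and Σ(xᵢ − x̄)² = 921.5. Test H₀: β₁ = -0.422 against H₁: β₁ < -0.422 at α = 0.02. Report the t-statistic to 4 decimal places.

MSE = SSE/(n − 2) = 26920/179 = 150.391.
SE(b_1) = √(MSE/Sₓₓ) = √(150.391/921.5) = 0.403983.
t = (-0.771 − (-0.422)) / 0.403983 = -0.8639.
df = n − 2 = 179.
One-sided p ≈ 0.1944, which is ≥ 0.02, so fail to reject H₀.
The data do not give significant evidence that the true slope on weekly training distance is below -0.422 minutes per unit.

t = -0.8639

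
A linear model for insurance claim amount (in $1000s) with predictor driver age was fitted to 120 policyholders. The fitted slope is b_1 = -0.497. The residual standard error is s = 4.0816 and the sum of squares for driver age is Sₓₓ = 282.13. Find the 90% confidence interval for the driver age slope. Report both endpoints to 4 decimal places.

SE(b_1) = s/√Sₓₓ = 4.0816/√282.13 = 0.243.
df = n − 2 = 118.
t* = t_{0.05, 118} = 1.65787.
Margin = t* × SE = 1.65787 × 0.243 = 0.402862.
CI: -0.497 ± 0.402862 → (-0.8999, -0.0941).
With 90% confidence, each one-unit increase in driver age is associated with a change of between -0.8999 and -0.0941 $1000s in insurance claim amount.

(-0.8999, -0.0941)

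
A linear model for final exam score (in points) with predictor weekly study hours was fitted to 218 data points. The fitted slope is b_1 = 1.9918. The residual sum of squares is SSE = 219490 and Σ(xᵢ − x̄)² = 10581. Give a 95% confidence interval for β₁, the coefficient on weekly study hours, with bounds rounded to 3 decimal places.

MSE = SSE/(n − 2) = 219490/216 = 1016.16.
SE(b_1) = √(MSE/Sₓₓ) = √(1016.16/10581) = 0.309897.
df = n − 2 = 216.
t* = t_{0.025, 216} = 1.971007.
Margin = t* × SE = 1.971007 × 0.309897 = 0.61081.
CI: 1.9918 ± 0.61081 → (1.381, 2.603).
With 95% confidence, each one-unit increase in weekly study hours is associated with a change of between 1.381 and 2.603 points in final exam score.

(1.381, 2.603)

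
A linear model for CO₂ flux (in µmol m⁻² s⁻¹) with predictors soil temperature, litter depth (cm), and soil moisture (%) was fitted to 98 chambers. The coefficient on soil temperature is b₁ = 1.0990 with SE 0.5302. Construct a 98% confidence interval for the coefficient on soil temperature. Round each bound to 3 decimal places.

df = n − k − 1 = 98 − 3 − 1 = 94.
t* = t_{0.01, 94} = 2.366674.
Margin = t* × SE = 2.366674 × 0.5302 = 1.25481.
CI: 1.0990 ± 1.25481 → (-0.156, 2.354).
With 98% confidence, each one-unit increase in soil temperature is associated with a change of between -0.156 and 2.354 µmol m⁻² s⁻¹ in CO₂ flux, holding the other predictors fixed.

(-0.156, 2.354)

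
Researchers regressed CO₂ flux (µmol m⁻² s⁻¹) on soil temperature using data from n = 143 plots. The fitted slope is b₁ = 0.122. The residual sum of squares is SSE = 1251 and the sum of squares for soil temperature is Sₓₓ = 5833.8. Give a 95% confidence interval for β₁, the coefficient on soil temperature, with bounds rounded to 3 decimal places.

MSE = SSE/(n − 2) = 1251/141 = 8.87234.
SE(b₁) = √(MSE/Sₓₓ) = √(8.87234/5833.8) = 0.0389981.
df = n − 2 = 141.
t* = t_{0.025, 141} = 1.976931.
Margin = t* × SE = 1.976931 × 0.0389981 = 0.07710.
CI: 0.122 ± 0.07710 → (0.045, 0.199).
With 95% confidence, each one-unit increase in soil temperature is associated with a change of between 0.045 and 0.199 µmol m⁻² s⁻¹ in CO₂ flux.

(0.045, 0.199)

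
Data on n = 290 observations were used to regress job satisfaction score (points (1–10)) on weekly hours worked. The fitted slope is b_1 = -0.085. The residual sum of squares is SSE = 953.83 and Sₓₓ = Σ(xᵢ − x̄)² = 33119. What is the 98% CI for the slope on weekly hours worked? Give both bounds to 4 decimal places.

MSE = SSE/(n − 2) = 953.83/288 = 3.31191.
SE(b_1) = √(MSE/Sₓₓ) = √(3.31191/33119) = 0.01.
df = n − 2 = 288.
t* = t_{0.01, 288} = 2.339365.
Margin = t* × SE = 2.339365 × 0.01 = 0.023394.
CI: -0.085 ± 0.023394 → (-0.1084, -0.0616).
With 98% confidence, each one-unit increase in weekly hours worked is associated with a change of between -0.1084 and -0.0616 points (1–10) in job satisfaction score.

(-0.1084, -0.0616)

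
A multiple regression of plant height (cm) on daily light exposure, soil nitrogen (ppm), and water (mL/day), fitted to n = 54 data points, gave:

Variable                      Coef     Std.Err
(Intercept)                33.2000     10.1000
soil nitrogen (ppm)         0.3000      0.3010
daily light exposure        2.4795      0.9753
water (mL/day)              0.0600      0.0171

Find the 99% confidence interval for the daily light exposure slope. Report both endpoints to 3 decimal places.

(-0.132, 5.091)

Read off: b = 2.4795, SE = 0.9753 for daily light exposure.
df = n − k − 1 = 54 − 3 − 1 = 50.
t* = t_{0.005, 50} = 2.677793.
Margin = t* × SE = 2.677793 × 0.9753 = 2.61165.
CI: 2.4795 ± 2.61165 → (-0.132, 5.091).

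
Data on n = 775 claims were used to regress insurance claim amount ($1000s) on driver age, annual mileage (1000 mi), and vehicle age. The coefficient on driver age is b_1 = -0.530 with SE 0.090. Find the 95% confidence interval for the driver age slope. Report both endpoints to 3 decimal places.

(-0.707, -0.353)

df = n − k − 1 = 775 − 3 − 1 = 771.
t* = t_{0.025, 771} = 1.963046.
Margin = t* × SE = 1.963046 × 0.090 = 0.17667.
CI: -0.530 ± 0.17667 → (-0.707, -0.353).
With 95% confidence, each one-unit increase in driver age is associated with a change of between -0.707 and -0.353 $1000s in insurance claim amount, holding the other predictors fixed.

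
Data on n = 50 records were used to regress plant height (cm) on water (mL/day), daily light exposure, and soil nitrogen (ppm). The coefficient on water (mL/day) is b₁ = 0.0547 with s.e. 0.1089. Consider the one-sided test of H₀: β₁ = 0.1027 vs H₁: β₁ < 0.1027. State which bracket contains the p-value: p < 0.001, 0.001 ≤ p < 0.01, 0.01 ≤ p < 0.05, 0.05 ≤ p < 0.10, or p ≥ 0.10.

t = (0.0547 − 0.1027) / 0.1089 = -0.441.
df = n − k − 1 = 50 − 3 − 1 = 46.
One-sided p = P(T_{46} < t) ≈ 0.3307.
So p ≥ 0.10.

p ≥ 0.10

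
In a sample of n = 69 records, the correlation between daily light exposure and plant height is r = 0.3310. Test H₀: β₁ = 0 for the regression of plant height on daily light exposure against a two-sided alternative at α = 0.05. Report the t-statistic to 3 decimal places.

t = 2.871

t = r·√(n − 2)/√(1 − r²) = 0.3310·√67/√0.890439 = 2.871.
df = n − 2 = 67.
Two-sided p ≈ 0.0055, which is < 0.05, so reject H₀.
There is evidence of a linear association between daily light exposure and plant height.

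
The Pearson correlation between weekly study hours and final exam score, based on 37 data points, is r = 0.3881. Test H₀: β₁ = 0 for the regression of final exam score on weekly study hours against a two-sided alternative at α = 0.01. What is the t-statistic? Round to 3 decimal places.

t = r·√(n − 2)/√(1 − r²) = 0.3881·√35/√0.849378 = 2.491.
df = n − 2 = 35.
Two-sided p ≈ 0.0176, which is ≥ 0.01, so fail to reject H₀.
The data do not give significant evidence of a linear association between weekly study hours and final exam score.

t = 2.491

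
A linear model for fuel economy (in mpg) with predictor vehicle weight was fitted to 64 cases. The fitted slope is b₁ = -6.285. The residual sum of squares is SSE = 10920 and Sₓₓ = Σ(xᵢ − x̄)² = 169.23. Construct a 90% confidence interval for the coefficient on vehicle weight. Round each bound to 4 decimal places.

MSE = SSE/(n − 2) = 10920/62 = 176.129.
SE(b₁) = √(MSE/Sₓₓ) = √(176.129/169.23) = 1.02018.
df = n − 2 = 62.
t* = t_{0.05, 62} = 1.669804.
Margin = t* × SE = 1.669804 × 1.02018 = 1.703501.
CI: -6.285 ± 1.703501 → (-7.9885, -4.5815).
With 90% confidence, each one-unit increase in vehicle weight is associated with a change of between -7.9885 and -4.5815 mpg in fuel economy.

(-7.9885, -4.5815)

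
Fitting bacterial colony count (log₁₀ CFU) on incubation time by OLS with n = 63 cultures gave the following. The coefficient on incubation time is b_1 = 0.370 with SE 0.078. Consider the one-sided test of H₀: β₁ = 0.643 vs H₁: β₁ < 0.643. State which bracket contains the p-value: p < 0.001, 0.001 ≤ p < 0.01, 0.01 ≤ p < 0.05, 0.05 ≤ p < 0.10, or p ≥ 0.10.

t = (0.370 − 0.643) / 0.078 = -3.500.
df = n − 2 = 63 − 2 = 61.
One-sided p = P(T_{61} < t) ≈ 0.0004.
So p < 0.001.

p < 0.001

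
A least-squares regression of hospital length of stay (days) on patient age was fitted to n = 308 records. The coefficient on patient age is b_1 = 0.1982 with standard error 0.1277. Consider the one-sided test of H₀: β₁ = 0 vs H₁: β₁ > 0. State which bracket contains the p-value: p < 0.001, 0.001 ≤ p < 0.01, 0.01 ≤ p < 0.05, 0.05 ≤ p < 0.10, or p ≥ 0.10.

0.05 ≤ p < 0.10

t = 0.1982 / 0.1277 = 1.552.
df = n − 2 = 308 − 2 = 306.
One-sided p = P(T_{306} > t) ≈ 0.0608.
So 0.05 ≤ p < 0.10.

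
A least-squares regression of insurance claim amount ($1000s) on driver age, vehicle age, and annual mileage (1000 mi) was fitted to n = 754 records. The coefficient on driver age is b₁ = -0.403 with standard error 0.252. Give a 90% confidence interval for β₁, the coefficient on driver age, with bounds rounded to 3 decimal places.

(-0.818, 0.012)

df = n − k − 1 = 754 − 3 − 1 = 750.
t* = t_{0.05, 750} = 1.646888.
Margin = t* × SE = 1.646888 × 0.252 = 0.41502.
CI: -0.403 ± 0.41502 → (-0.818, 0.012).
With 90% confidence, each one-unit increase in driver age is associated with a change of between -0.818 and 0.012 $1000s in insurance claim amount, holding the other predictors fixed.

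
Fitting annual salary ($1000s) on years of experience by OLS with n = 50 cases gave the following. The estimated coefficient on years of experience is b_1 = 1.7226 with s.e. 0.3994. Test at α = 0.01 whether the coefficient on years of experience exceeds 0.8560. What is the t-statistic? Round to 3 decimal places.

H₀: β₁ = 0.8560 vs H₁: β₁ > 0.8560.
t = (b_1 − β₁⁰)/SE = (1.7226 − 0.8560) / 0.3994 = 2.170.
df = n − 2 = 50 − 2 = 48.
One-sided p ≈ 0.0175, which is ≥ 0.01, so fail to reject H₀.
The data do not give significant evidence that the true slope on years of experience exceeds 0.8560 $1000s per unit.

t = 2.170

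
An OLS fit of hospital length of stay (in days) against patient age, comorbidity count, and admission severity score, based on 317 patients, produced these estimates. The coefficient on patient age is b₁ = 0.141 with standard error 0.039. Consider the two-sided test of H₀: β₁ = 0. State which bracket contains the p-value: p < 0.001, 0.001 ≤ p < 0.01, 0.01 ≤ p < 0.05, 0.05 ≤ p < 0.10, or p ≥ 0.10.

p < 0.001

t = 0.141 / 0.039 = 3.615.
df = n − k − 1 = 317 − 3 − 1 = 313.
Two-sided p = 2·P(T_{313} > |t|) ≈ 0.0003.
So p < 0.001.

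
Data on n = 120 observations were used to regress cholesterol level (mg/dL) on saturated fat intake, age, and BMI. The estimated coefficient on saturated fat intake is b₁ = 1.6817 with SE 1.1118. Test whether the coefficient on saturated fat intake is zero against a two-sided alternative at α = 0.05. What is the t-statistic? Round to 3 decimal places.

H₀: β₁ = 0 vs H₁: β₁ ≠ 0.
t = (b₁ − β₁⁰)/SE = 1.6817 / 1.1118 = 1.513.
df = n − k − 1 = 120 − 3 − 1 = 116.
Two-sided p ≈ 0.1331, which is ≥ 0.05, so fail to reject H₀.
The data do not give significant evidence of an association between saturated fat intake and cholesterol level, after adjusting for the other predictors.

t = 1.513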